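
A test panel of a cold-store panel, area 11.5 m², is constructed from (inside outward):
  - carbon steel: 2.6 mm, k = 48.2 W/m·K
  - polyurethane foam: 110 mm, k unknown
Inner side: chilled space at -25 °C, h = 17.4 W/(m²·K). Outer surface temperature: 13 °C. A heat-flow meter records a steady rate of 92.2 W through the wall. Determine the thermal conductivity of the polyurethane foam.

Model the wall as resistances in series:
R_inner film = 1/(h_i·A) = 1/(17.4×11.5) = 0.004998 K/W
R_carbon steel = L/(kA) = 0.0026/(48.2×11.5) = 4.691×10^-6 K/W
Sum of known resistances R_other = 0.005002 K/W
Total R = ΔT/Q = 38/92.2 = 0.4121 K/W
R_polyurethane foam = R_total − R_other = 0.4071 K/W
k = L/(R·A) = 0.11/(0.4071×11.5)

k ≈ 0.0235 W/(m·K)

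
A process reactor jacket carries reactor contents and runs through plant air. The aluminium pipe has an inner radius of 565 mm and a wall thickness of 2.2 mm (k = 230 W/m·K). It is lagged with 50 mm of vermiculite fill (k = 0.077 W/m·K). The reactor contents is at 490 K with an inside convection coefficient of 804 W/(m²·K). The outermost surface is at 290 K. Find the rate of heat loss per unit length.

q′ ≈ 1140 W/m

For a radial system each layer contributes R = ln(r_out/r_in)/(2πkL); films add R = 1/(hA).
R_inner film = 1/(h_i·2πr₁L) = 1/(804×2π×0.565×1) = 3.504×10^-4 K/W
R_aluminium pipe wall = ln(567.2/565)/(2π×230×1) = 2.689×10^-6 K/W
R_vermiculite fill = ln(617.2/567.2)/(2π×0.077×1) = 0.1746 K/W
R_total = 0.175 K/W
Q = ΔT/R_total = 200/0.175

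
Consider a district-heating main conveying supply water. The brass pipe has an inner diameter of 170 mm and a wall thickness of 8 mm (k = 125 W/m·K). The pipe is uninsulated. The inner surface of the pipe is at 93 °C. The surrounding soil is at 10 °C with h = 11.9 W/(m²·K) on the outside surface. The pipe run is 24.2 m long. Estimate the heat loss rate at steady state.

Radial resistances (cylindrical: R_cond = ln(r_o/r_i)/(2πkL), R_conv = 1/(h·2πrL)):
R_brass pipe wall = ln(93/85)/(2π×125×24.2) = 4.732×10^-6 K/W
R_outer film = 1/(h_o·2πr_oL) = 1/(11.9×2π×0.093×24.2) = 0.005943 K/W
R_total = 0.005947 K/W
Q = ΔT/R_total = 83/0.005947

Q ≈ 14000 W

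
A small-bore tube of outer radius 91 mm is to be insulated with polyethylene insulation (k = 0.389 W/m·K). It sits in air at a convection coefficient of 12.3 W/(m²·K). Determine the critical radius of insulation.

For a cylinder r_cr = k/h = 0.389/12.3
r_cr = 31.6 mm; since the bare radius (91 mm) is above r_cr, any added insulation will reduce heat loss.

r_cr ≈ 31.6 mm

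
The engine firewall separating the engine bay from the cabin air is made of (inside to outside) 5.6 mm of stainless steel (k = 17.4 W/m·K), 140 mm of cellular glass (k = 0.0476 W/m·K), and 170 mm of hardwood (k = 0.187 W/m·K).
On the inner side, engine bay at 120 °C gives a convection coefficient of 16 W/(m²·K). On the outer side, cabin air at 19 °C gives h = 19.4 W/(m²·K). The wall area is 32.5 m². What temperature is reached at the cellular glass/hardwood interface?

Treating each layer as a thermal resistance in series:
R_inner film = 1/(h_i·A) = 1/(16×32.5) = 0.001923 K/W
R_stainless steel = L/(kA) = 0.0056/(17.4×32.5) = 9.903×10^-6 K/W
R_cellular glass = L/(kA) = 0.14/(0.0476×32.5) = 0.0905 K/W
R_hardwood = L/(kA) = 0.17/(0.187×32.5) = 0.02797 K/W
R_outer film = 1/(h_o·A) = 1/(19.4×32.5) = 0.001586 K/W
R_total = 0.122 K/W;  Q = ΔT/R_total = 101/0.122 = 827.9 W
T_interface = T_inner − Q·ΣR(inner→interface) = 120 − 828×0.09243

T ≈ 43.5 °C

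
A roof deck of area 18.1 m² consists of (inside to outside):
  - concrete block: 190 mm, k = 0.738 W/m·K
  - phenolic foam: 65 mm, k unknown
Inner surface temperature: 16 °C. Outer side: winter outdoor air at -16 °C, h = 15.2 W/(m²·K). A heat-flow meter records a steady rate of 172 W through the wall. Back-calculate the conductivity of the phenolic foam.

Series thermal resistances:
R_concrete block = L/(kA) = 0.19/(0.738×18.1) = 0.01422 K/W
R_outer film = 1/(h_o·A) = 1/(15.2×18.1) = 0.003635 K/W
Sum of known resistances R_other = 0.01786 K/W
Total R = ΔT/Q = 32/172 = 0.186 K/W
R_phenolic foam = R_total − R_other = 0.1682 K/W
k = L/(R·A) = 0.065/(0.1682×18.1)

k ≈ 0.0214 W/(m·K)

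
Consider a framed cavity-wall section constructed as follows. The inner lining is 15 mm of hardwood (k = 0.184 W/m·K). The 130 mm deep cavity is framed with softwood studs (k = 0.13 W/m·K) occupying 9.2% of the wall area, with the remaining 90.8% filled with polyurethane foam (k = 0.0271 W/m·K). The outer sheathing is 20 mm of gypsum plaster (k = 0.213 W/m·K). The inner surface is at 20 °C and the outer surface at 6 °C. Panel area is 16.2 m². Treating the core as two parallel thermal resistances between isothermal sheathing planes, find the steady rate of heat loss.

Sheathing layers in series; stud and cavity paths in parallel between them.
R_inner = 0.015/(0.184×16.2) = 0.005032 K/W
R_stud  = 0.13/(0.13×0.092×16.2) = 0.671 K/W
R_cav   = 0.13/(0.0271×0.908×16.2) = 0.3261 K/W
1/R_core = 1/R_stud + 1/R_cav → R_core = 0.2195 K/W
R_outer = 0.02/(0.213×16.2) = 0.005796 K/W
R_total = 0.2303 K/W
Q = ΔT/R_total = 14/0.2303

Q ≈ 60.8 W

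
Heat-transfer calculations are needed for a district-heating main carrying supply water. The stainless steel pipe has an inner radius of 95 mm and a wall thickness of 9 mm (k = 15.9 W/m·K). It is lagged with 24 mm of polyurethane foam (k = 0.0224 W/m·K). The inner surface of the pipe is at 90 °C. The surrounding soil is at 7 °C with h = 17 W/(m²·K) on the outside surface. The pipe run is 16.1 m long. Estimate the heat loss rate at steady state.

Q ≈ 862 W

Treating each annulus and film as a series resistance:
R_stainless steel pipe wall = ln(104/95)/(2π×15.9×16.1) = 5.627×10^-5 K/W
R_polyurethane foam = ln(128/104)/(2π×0.0224×16.1) = 0.09163 K/W
R_outer film = 1/(h_o·2πr_oL) = 1/(17×2π×0.128×16.1) = 0.004543 K/W
R_total = 0.09623 K/W
Q = ΔT/R_total = 83/0.09623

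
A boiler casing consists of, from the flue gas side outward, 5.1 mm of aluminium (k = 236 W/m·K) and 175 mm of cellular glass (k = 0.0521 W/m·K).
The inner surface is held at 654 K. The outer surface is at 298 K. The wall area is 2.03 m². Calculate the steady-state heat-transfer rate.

Model the wall as resistances in series:
R_aluminium = L/(kA) = 0.0051/(236×2.03) = 1.065×10^-5 K/W
R_cellular glass = L/(kA) = 0.175/(0.0521×2.03) = 1.655 K/W
R_total = 1.655 K/W
Q = ΔT / R_total = 356 / 1.655

Q ≈ 215 W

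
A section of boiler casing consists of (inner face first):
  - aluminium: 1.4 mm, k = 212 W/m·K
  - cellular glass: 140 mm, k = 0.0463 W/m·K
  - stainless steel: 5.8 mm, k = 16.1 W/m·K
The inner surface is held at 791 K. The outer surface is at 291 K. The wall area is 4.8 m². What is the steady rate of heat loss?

Treating each layer as a thermal resistance in series:
R_aluminium = L/(kA) = 0.0014/(212×4.8) = 1.376×10^-6 K/W
R_cellular glass = L/(kA) = 0.14/(0.0463×4.8) = 0.6299 K/W
R_stainless steel = L/(kA) = 0.0058/(16.1×4.8) = 7.505×10^-5 K/W
R_total = 0.63 K/W
Q = ΔT / R_total = 500 / 0.63

Q ≈ 794 W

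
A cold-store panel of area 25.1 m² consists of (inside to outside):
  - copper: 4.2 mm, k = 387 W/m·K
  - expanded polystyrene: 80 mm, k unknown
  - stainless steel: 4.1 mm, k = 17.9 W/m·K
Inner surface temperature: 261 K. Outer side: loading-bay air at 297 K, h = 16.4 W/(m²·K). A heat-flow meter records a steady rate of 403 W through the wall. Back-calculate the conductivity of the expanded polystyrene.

Series thermal resistances:
R_copper = L/(kA) = 0.0042/(387×25.1) = 4.324×10^-7 K/W
R_stainless steel = L/(kA) = 0.0041/(17.9×25.1) = 9.126×10^-6 K/W
R_outer film = 1/(h_o·A) = 1/(16.4×25.1) = 0.002429 K/W
Sum of known resistances R_other = 0.002439 K/W
Total R = ΔT/Q = 36/403 = 0.08933 K/W
R_expanded polystyrene = R_total − R_other = 0.08689 K/W
k = L/(R·A) = 0.08/(0.08689×25.1)

k ≈ 0.0367 W/(m·K)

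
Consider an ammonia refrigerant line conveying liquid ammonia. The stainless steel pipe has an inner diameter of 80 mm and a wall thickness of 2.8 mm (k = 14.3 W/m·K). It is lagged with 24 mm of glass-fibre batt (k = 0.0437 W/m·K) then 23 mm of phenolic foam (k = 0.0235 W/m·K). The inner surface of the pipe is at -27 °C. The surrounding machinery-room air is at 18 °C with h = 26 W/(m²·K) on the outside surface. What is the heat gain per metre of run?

q′ ≈ 12.2 W/m

Per-layer cylindrical resistances, series-summed:
R_stainless steel pipe wall = ln(42.8/40)/(2π×14.3×1) = 7.53×10^-4 K/W
R_glass-fibre batt = ln(66.8/42.8)/(2π×0.0437×1) = 1.621 K/W
R_phenolic foam = ln(89.8/66.8)/(2π×0.0235×1) = 2.004 K/W
R_outer film = 1/(h_o·2πr_oL) = 1/(26×2π×0.0898×1) = 0.06817 K/W
R_total = 3.694 K/W
Q = ΔT/R_total = 45/3.694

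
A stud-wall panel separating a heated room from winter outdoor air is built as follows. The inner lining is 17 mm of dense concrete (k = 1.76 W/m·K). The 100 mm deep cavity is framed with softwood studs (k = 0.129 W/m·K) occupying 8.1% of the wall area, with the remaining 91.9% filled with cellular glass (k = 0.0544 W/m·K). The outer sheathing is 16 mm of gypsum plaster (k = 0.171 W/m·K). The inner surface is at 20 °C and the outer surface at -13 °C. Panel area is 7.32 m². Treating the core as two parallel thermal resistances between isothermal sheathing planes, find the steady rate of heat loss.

Sheathing layers in series; stud and cavity paths in parallel between them.
R_inner = 0.017/(1.76×7.32) = 0.00132 K/W
R_stud  = 0.1/(0.129×0.081×7.32) = 1.307 K/W
R_cav   = 0.1/(0.0544×0.919×7.32) = 0.2733 K/W
1/R_core = 1/R_stud + 1/R_cav → R_core = 0.226 K/W
R_outer = 0.016/(0.171×7.32) = 0.01278 K/W
R_total = 0.2401 K/W
Q = ΔT/R_total = 33/0.2401

Q ≈ 137 W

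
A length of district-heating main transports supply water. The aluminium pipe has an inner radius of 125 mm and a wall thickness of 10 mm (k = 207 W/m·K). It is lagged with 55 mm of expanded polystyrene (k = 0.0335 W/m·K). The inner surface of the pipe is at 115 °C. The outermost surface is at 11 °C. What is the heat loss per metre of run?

Per-layer cylindrical resistances, series-summed:
R_aluminium pipe wall = ln(135/125)/(2π×207×1) = 5.917×10^-5 K/W
R_expanded polystyrene = ln(190/135)/(2π×0.0335×1) = 1.624 K/W
R_total = 1.624 K/W
Q = ΔT/R_total = 104/1.624

q′ ≈ 64.1 W/m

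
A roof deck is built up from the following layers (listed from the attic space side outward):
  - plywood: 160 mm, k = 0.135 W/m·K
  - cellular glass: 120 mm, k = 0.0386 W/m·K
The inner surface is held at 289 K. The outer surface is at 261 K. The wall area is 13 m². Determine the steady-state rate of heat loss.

Model the wall as resistances in series:
R_plywood = L/(kA) = 0.16/(0.135×13) = 0.09117 K/W
R_cellular glass = L/(kA) = 0.12/(0.0386×13) = 0.2391 K/W
R_total = 0.3303 K/W
Q = ΔT / R_total = 28 / 0.3303

Q ≈ 84.8 W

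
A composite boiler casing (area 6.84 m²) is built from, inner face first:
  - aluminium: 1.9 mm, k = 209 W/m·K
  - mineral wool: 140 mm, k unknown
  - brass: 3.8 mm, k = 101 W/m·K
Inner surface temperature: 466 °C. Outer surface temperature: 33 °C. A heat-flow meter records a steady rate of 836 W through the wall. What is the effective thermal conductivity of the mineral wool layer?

k ≈ 0.0395 W/(m·K)

Model the wall as resistances in series:
R_aluminium = L/(kA) = 0.0019/(209×6.84) = 1.329×10^-6 K/W
R_brass = L/(kA) = 0.0038/(101×6.84) = 5.501×10^-6 K/W
Sum of known resistances R_other = 6.83×10^-6 K/W
Total R = ΔT/Q = 433/836 = 0.5179 K/W
R_mineral wool = R_total − R_other = 0.5179 K/W
k = L/(R·A) = 0.14/(0.5179×6.84)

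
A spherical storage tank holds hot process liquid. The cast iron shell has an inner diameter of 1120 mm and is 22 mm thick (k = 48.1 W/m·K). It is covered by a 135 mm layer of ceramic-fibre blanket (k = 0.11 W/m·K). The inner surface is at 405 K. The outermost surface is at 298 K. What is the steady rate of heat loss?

Q ≈ 457 W

Radial (spherical) resistances in series:
R_cast iron shell = (1/0.56 − 1/0.582)/(4π×48.1) = 1.117×10^-4 K/W
R_ceramic-fibre blanket = (1/0.582 − 1/0.717)/(4π×0.11) = 0.234 K/W
R_total = 0.2342 K/W
Q = ΔT/R_total = 107/0.2342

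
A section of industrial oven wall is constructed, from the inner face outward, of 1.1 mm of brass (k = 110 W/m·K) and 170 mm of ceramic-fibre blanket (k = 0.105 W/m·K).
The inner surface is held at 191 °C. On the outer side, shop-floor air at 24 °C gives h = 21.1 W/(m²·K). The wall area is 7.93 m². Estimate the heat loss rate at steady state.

Thermal resistances in series:
R_brass = L/(kA) = 0.0011/(110×7.93) = 1.261×10^-6 K/W
R_ceramic-fibre blanket = L/(kA) = 0.17/(0.105×7.93) = 0.2042 K/W
R_outer film = 1/(h_o·A) = 1/(21.1×7.93) = 0.005976 K/W
R_total = 0.2101 K/W
Q = ΔT / R_total = 167 / 0.2101

Q ≈ 795 W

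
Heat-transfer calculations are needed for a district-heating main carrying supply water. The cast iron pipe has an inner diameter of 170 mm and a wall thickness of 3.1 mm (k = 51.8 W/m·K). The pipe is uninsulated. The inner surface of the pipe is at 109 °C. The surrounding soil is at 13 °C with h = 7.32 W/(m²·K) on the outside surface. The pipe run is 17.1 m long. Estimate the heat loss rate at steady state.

Treating each annulus and film as a series resistance:
R_cast iron pipe wall = ln(88.1/85)/(2π×51.8×17.1) = 6.436×10^-6 K/W
R_outer film = 1/(h_o·2πr_oL) = 1/(7.32×2π×0.0881×17.1) = 0.01443 K/W
R_total = 0.01444 K/W
Q = ΔT/R_total = 96/0.01444

Q ≈ 6650 W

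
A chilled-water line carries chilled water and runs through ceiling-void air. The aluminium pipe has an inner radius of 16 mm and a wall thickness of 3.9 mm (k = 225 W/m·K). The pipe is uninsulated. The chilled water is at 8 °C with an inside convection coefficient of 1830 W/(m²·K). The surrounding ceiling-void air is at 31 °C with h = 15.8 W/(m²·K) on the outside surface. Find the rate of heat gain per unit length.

q′ ≈ 44.9 W/m

Radial resistances (cylindrical: R_cond = ln(r_o/r_i)/(2πkL), R_conv = 1/(h·2πrL)):
R_inner film = 1/(h_i·2πr₁L) = 1/(1830×2π×0.016×1) = 0.005436 K/W
R_aluminium pipe wall = ln(19.9/16)/(2π×225×1) = 1.543×10^-4 K/W
R_outer film = 1/(h_o·2πr_oL) = 1/(15.8×2π×0.0199×1) = 0.5062 K/W
R_total = 0.5118 K/W
Q = ΔT/R_total = 23/0.5118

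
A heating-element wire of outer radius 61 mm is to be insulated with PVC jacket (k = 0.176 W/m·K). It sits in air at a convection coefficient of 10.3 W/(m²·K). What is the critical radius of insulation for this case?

r_cr ≈ 17.1 mm

For a cylinder r_cr = k/h = 0.176/10.3
r_cr = 17.1 mm; since the bare radius (61 mm) is above r_cr, any added insulation will reduce heat loss.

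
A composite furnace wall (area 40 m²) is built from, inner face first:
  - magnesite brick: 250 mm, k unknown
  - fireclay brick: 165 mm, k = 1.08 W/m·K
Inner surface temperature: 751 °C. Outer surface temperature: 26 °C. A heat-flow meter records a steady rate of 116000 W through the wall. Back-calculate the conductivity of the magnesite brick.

k ≈ 2.57 W/(m·K)

Treating each layer as a thermal resistance in series:
R_fireclay brick = L/(kA) = 0.165/(1.08×40) = 0.003819 K/W
Sum of known resistances R_other = 0.003819 K/W
Total R = ΔT/Q = 725/116000 = 0.00625 K/W
R_magnesite brick = R_total − R_other = 0.002431 K/W
k = L/(R·A) = 0.25/(0.002431×40)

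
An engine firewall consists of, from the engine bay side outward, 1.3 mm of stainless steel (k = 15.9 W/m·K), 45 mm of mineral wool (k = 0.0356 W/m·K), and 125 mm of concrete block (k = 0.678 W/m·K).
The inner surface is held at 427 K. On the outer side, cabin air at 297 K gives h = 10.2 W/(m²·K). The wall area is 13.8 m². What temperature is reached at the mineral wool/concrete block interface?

T ≈ 321 K

Thermal resistances in series:
R_stainless steel = L/(kA) = 0.0013/(15.9×13.8) = 5.925×10^-6 K/W
R_mineral wool = L/(kA) = 0.045/(0.0356×13.8) = 0.0916 K/W
R_concrete block = L/(kA) = 0.125/(0.678×13.8) = 0.01336 K/W
R_outer film = 1/(h_o·A) = 1/(10.2×13.8) = 0.007104 K/W
R_total = 0.1121 K/W;  Q = ΔT/R_total = 130/0.1121 = 1160 W
T_interface = T_inner − Q·ΣR(inner→interface) = 427 − 1160×0.0916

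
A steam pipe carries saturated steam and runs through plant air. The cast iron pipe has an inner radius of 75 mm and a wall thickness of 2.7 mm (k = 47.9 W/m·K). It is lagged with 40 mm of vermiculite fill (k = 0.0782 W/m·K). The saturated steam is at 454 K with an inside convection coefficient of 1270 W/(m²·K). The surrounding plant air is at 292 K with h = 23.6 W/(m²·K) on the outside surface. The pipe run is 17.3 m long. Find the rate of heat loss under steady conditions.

For a radial system each layer contributes R = ln(r_out/r_in)/(2πkL); films add R = 1/(hA).
R_inner film = 1/(h_i·2πr₁L) = 1/(1270×2π×0.075×17.3) = 9.658×10^-5 K/W
R_cast iron pipe wall = ln(77.7/75)/(2π×47.9×17.3) = 6.793×10^-6 K/W
R_vermiculite fill = ln(117.7/77.7)/(2π×0.0782×17.3) = 0.04886 K/W
R_outer film = 1/(h_o·2πr_oL) = 1/(23.6×2π×0.1177×17.3) = 0.003312 K/W
R_total = 0.05227 K/W
Q = ΔT/R_total = 162/0.05227

Q ≈ 3100 W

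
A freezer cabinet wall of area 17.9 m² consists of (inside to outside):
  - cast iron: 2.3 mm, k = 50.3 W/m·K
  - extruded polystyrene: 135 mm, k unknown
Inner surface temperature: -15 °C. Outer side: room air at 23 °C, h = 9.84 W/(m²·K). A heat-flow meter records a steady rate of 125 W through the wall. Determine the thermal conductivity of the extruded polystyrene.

Model the wall as resistances in series:
R_cast iron = L/(kA) = 0.0023/(50.3×17.9) = 2.555×10^-6 K/W
R_outer film = 1/(h_o·A) = 1/(9.84×17.9) = 0.005677 K/W
Sum of known resistances R_other = 0.00568 K/W
Total R = ΔT/Q = 38/125 = 0.304 K/W
R_extruded polystyrene = R_total − R_other = 0.2983 K/W
k = L/(R·A) = 0.135/(0.2983×17.9)

k ≈ 0.0253 W/(m·K)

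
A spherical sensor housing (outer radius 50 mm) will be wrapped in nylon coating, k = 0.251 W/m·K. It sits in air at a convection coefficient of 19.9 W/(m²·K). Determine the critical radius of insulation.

For a sphere r_cr = 2k/h = 2×0.251/19.9
r_cr = 25.2 mm; since the bare radius (50 mm) is above r_cr, any added insulation will reduce heat loss.

r_cr ≈ 25.2 mm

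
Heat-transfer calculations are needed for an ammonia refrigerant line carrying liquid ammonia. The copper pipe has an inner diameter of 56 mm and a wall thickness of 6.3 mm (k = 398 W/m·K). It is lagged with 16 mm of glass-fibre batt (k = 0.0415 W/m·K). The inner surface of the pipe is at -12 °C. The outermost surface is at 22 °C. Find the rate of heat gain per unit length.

q′ ≈ 23.2 W/m

Treating each annulus and film as a series resistance:
R_copper pipe wall = ln(34.3/28)/(2π×398×1) = 8.115×10^-5 K/W
R_glass-fibre batt = ln(50.3/34.3)/(2π×0.0415×1) = 1.468 K/W
R_total = 1.468 K/W
Q = ΔT/R_total = 34/1.468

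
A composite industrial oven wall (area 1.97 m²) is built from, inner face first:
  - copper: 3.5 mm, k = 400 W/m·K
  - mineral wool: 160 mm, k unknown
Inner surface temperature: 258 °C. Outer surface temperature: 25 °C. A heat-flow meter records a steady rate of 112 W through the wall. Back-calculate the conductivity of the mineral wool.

k ≈ 0.039 W/(m·K)

Treating each layer as a thermal resistance in series:
R_copper = L/(kA) = 0.0035/(400×1.97) = 4.442×10^-6 K/W
Sum of known resistances R_other = 4.442×10^-6 K/W
Total R = ΔT/Q = 233/112 = 2.08 K/W
R_mineral wool = R_total − R_other = 2.08 K/W
k = L/(R·A) = 0.16/(2.08×1.97)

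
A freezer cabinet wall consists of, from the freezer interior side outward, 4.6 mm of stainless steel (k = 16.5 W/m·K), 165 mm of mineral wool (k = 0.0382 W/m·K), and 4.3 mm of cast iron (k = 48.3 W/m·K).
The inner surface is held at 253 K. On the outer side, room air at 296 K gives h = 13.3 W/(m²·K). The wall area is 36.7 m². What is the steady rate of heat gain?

Q ≈ 359 W

Treating each layer as a thermal resistance in series:
R_stainless steel = L/(kA) = 0.0046/(16.5×36.7) = 7.596×10^-6 K/W
R_mineral wool = L/(kA) = 0.165/(0.0382×36.7) = 0.1177 K/W
R_cast iron = L/(kA) = 0.0043/(48.3×36.7) = 2.426×10^-6 K/W
R_outer film = 1/(h_o·A) = 1/(13.3×36.7) = 0.002049 K/W
R_total = 0.1198 K/W
Q = ΔT / R_total = 43 / 0.1198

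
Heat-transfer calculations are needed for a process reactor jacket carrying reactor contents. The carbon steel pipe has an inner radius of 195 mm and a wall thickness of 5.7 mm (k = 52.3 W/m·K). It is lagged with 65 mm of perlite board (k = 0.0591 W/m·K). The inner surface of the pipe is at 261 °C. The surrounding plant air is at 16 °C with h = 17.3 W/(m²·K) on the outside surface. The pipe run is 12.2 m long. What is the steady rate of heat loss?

Q ≈ 3780 W

Cylindrical conduction, so R = ln(r₂/r₁)/(2πkL) per layer, in series:
R_carbon steel pipe wall = ln(200.7/195)/(2π×52.3×12.2) = 7.187×10^-6 K/W
R_perlite board = ln(265.7/200.7)/(2π×0.0591×12.2) = 0.06193 K/W
R_outer film = 1/(h_o·2πr_oL) = 1/(17.3×2π×0.2657×12.2) = 0.002838 K/W
R_total = 0.06477 K/W
Q = ΔT/R_total = 245/0.06477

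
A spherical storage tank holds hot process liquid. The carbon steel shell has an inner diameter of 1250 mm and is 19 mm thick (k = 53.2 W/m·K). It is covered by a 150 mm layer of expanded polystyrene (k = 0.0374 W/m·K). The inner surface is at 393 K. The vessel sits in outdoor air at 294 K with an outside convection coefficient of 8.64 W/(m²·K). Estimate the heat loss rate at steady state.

Q ≈ 155 W

Each spherical layer contributes R = (1/r_i − 1/r_o)/(4πk):
R_carbon steel shell = (1/0.625 − 1/0.644)/(4π×53.2) = 7.061×10^-5 K/W
R_expanded polystyrene = (1/0.644 − 1/0.794)/(4π×0.0374) = 0.6242 K/W
R_outer film = 1/(h·4πr_o²) = 1/(8.64×4π×0.794²) = 0.01461 K/W
R_total = 0.6389 K/W
Q = ΔT/R_total = 99/0.6389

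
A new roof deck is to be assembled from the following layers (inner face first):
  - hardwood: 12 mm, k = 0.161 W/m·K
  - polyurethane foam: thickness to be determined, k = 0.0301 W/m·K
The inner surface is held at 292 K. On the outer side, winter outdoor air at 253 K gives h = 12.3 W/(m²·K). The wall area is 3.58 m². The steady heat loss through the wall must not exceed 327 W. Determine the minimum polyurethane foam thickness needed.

L ≈ 8.16 mm

Series thermal resistances:
R_hardwood = L/(kA) = 0.012/(0.161×3.58) = 0.02082 K/W
R_outer film = 1/(h_o·A) = 1/(12.3×3.58) = 0.02271 K/W
Sum of the known resistances R_other = 0.04353 K/W
Required total resistance R_tot = ΔT/Q_allow = 39/327 = 0.1193 K/W
R_polyurethane foam = R_tot − R_other = 0.07574 K/W
L = R·k·A = 0.07574×0.0301×3.58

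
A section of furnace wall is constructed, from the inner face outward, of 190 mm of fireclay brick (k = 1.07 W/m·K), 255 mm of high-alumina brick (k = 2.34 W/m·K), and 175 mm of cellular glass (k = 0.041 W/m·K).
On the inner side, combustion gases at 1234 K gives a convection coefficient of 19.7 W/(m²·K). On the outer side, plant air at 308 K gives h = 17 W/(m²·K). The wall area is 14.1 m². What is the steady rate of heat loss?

Q ≈ 2800 W

Thermal resistances in series:
R_inner film = 1/(h_i·A) = 1/(19.7×14.1) = 0.0036 K/W
R_fireclay brick = L/(kA) = 0.19/(1.07×14.1) = 0.01259 K/W
R_high-alumina brick = L/(kA) = 0.255/(2.34×14.1) = 0.007729 K/W
R_cellular glass = L/(kA) = 0.175/(0.041×14.1) = 0.3027 K/W
R_outer film = 1/(h_o·A) = 1/(17×14.1) = 0.004172 K/W
R_total = 0.3308 K/W
Q = ΔT / R_total = 926 / 0.3308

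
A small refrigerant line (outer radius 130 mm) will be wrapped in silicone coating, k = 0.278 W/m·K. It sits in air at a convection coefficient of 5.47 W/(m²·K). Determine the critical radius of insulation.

r_cr ≈ 50.8 mm

For a cylinder r_cr = k/h = 0.278/5.47
r_cr = 50.8 mm; since the bare radius (130 mm) is above r_cr, any added insulation will reduce heat loss.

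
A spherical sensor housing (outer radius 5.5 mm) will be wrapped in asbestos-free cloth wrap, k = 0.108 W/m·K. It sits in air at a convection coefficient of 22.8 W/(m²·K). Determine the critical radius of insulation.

For a sphere r_cr = 2k/h = 2×0.108/22.8
r_cr = 9.47 mm; since the bare radius (5.5 mm) is below r_cr, adding a thin layer of insulation will *increase* heat loss.

r_cr ≈ 9.47 mm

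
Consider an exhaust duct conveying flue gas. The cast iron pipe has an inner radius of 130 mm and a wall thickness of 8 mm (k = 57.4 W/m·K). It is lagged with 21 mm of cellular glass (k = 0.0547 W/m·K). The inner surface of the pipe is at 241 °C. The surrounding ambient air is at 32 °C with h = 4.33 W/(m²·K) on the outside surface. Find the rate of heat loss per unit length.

Treating each annulus and film as a series resistance:
R_cast iron pipe wall = ln(138/130)/(2π×57.4×1) = 1.656×10^-4 K/W
R_cellular glass = ln(159/138)/(2π×0.0547×1) = 0.4121 K/W
R_outer film = 1/(h_o·2πr_oL) = 1/(4.33×2π×0.159×1) = 0.2312 K/W
R_total = 0.6435 K/W
Q = ΔT/R_total = 209/0.6435

q′ ≈ 325 W/m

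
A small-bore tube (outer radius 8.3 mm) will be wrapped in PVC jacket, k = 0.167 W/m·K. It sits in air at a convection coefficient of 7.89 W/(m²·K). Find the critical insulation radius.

For a cylinder r_cr = k/h = 0.167/7.89
r_cr = 21.2 mm; since the bare radius (8.3 mm) is below r_cr, adding a thin layer of insulation will *increase* heat loss.

r_cr ≈ 21.2 mm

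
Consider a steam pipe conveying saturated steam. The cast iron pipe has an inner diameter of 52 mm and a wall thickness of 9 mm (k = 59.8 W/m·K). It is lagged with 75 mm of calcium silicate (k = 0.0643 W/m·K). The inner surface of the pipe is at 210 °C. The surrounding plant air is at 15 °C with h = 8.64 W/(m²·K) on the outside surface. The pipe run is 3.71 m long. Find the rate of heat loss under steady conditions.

Q ≈ 241 W

Radial resistances (cylindrical: R_cond = ln(r_o/r_i)/(2πkL), R_conv = 1/(h·2πrL)):
R_cast iron pipe wall = ln(35/26)/(2π×59.8×3.71) = 2.132×10^-4 K/W
R_calcium silicate = ln(110/35)/(2π×0.0643×3.71) = 0.764 K/W
R_outer film = 1/(h_o·2πr_oL) = 1/(8.64×2π×0.11×3.71) = 0.04514 K/W
R_total = 0.8093 K/W
Q = ΔT/R_total = 195/0.8093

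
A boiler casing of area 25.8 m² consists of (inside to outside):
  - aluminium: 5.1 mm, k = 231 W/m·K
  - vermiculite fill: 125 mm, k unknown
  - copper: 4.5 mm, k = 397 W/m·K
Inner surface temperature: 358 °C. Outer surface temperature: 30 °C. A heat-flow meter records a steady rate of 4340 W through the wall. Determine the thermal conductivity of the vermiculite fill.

k ≈ 0.0641 W/(m·K)

Series thermal resistances:
R_aluminium = L/(kA) = 0.0051/(231×25.8) = 8.557×10^-7 K/W
R_copper = L/(kA) = 0.0045/(397×25.8) = 4.393×10^-7 K/W
Sum of known resistances R_other = 1.295×10^-6 K/W
Total R = ΔT/Q = 328/4340 = 0.07558 K/W
R_vermiculite fill = R_total − R_other = 0.07557 K/W
k = L/(R·A) = 0.125/(0.07557×25.8)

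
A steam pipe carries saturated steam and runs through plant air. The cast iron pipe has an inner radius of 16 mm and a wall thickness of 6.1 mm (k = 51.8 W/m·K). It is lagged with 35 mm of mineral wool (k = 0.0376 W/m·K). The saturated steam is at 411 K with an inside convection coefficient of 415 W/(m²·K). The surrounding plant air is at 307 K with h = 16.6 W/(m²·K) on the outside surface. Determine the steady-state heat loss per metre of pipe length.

For a radial system each layer contributes R = ln(r_out/r_in)/(2πkL); films add R = 1/(hA).
R_inner film = 1/(h_i·2πr₁L) = 1/(415×2π×0.016×1) = 0.02397 K/W
R_cast iron pipe wall = ln(22.1/16)/(2π×51.8×1) = 9.924×10^-4 K/W
R_mineral wool = ln(57.1/22.1)/(2π×0.0376×1) = 4.018 K/W
R_outer film = 1/(h_o·2πr_oL) = 1/(16.6×2π×0.0571×1) = 0.1679 K/W
R_total = 4.211 K/W
Q = ΔT/R_total = 104/4.211

q′ ≈ 24.7 W/m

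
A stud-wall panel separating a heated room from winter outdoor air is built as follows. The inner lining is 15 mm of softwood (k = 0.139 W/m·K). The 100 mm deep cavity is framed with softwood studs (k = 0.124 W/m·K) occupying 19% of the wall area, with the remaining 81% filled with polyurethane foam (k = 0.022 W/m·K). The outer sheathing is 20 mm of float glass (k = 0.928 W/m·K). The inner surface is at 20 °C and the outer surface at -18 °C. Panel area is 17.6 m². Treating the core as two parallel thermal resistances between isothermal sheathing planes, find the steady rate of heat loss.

Sheathing layers in series; stud and cavity paths in parallel between them.
R_inner = 0.015/(0.139×17.6) = 0.006131 K/W
R_stud  = 0.1/(0.124×0.19×17.6) = 0.2412 K/W
R_cav   = 0.1/(0.022×0.81×17.6) = 0.3188 K/W
1/R_core = 1/R_stud + 1/R_cav → R_core = 0.1373 K/W
R_outer = 0.02/(0.928×17.6) = 0.001225 K/W
R_total = 0.1447 K/W
Q = ΔT/R_total = 38/0.1447

Q ≈ 263 W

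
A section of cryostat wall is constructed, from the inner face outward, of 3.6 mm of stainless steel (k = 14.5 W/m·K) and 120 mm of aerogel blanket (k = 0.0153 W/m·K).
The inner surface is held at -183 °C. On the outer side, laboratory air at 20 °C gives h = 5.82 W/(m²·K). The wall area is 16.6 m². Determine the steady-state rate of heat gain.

Q ≈ 420 W

Model the wall as resistances in series:
R_stainless steel = L/(kA) = 0.0036/(14.5×16.6) = 1.496×10^-5 K/W
R_aerogel blanket = L/(kA) = 0.12/(0.0153×16.6) = 0.4725 K/W
R_outer film = 1/(h_o·A) = 1/(5.82×16.6) = 0.01035 K/W
R_total = 0.4828 K/W
Q = ΔT / R_total = 203 / 0.4828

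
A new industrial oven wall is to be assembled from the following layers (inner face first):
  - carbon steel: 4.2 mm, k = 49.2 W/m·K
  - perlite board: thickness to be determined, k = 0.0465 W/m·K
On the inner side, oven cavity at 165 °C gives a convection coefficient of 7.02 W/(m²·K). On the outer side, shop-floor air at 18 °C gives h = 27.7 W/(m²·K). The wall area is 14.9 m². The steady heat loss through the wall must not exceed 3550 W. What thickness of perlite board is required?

Series thermal resistances:
R_inner film = 1/(h_i·A) = 1/(7.02×14.9) = 0.00956 K/W
R_carbon steel = L/(kA) = 0.0042/(49.2×14.9) = 5.729×10^-6 K/W
R_outer film = 1/(h_o·A) = 1/(27.7×14.9) = 0.002423 K/W
Sum of the known resistances R_other = 0.01199 K/W
Required total resistance R_tot = ΔT/Q_allow = 147/3550 = 0.04141 K/W
R_perlite board = R_tot − R_other = 0.02942 K/W
L = R·k·A = 0.02942×0.0465×14.9

L ≈ 20.4 mm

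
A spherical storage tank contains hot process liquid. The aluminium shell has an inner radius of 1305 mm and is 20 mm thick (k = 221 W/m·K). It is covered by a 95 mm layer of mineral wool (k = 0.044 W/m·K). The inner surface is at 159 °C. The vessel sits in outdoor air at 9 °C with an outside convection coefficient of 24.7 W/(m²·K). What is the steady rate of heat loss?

Q ≈ 1610 W

For a spherical shell R = (1/r₁ − 1/r₂)/(4πk); film R = 1/(h·4πr²). In series:
R_aluminium shell = (1/1.305 − 1/1.325)/(4π×221) = 4.165×10^-6 K/W
R_mineral wool = (1/1.325 − 1/1.42)/(4π×0.044) = 0.09132 K/W
R_outer film = 1/(h·4πr_o²) = 1/(24.7×4π×1.42²) = 0.001598 K/W
R_total = 0.09292 K/W
Q = ΔT/R_total = 150/0.09292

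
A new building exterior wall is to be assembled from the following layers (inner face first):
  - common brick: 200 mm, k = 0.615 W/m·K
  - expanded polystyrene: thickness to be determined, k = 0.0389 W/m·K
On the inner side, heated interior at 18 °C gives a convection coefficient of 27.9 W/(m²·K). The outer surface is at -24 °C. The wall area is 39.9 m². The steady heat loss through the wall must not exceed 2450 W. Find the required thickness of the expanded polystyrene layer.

L ≈ 12.6 mm

Treating each layer as a thermal resistance in series:
R_inner film = 1/(h_i·A) = 1/(27.9×39.9) = 8.983×10^-4 K/W
R_common brick = L/(kA) = 0.2/(0.615×39.9) = 0.00815 K/W
Sum of the known resistances R_other = 0.009049 K/W
Required total resistance R_tot = ΔT/Q_allow = 42/2450 = 0.01714 K/W
R_expanded polystyrene = R_tot − R_other = 0.008094 K/W
L = R·k·A = 0.008094×0.0389×39.9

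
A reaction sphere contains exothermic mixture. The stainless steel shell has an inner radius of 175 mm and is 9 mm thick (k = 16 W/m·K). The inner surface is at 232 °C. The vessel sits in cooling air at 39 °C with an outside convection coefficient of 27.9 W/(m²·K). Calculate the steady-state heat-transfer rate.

Radial (spherical) resistances in series:
R_stainless steel shell = (1/0.175 − 1/0.184)/(4π×16) = 0.00139 K/W
R_outer film = 1/(h·4πr_o²) = 1/(27.9×4π×0.184²) = 0.08425 K/W
R_total = 0.08564 K/W
Q = ΔT/R_total = 193/0.08564

Q ≈ 2250 W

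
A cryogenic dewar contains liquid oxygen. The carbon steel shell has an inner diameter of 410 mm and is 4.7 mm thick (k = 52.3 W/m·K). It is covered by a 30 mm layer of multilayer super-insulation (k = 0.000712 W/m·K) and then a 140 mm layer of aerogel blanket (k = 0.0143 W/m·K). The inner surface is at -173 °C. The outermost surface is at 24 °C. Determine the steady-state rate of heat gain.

Q ≈ 2.62 W

Radial (spherical) resistances in series:
R_carbon steel shell = (1/0.205 − 1/0.2097)/(4π×52.3) = 1.664×10^-4 K/W
R_multilayer super-insulation = (1/0.2097 − 1/0.2397)/(4π×0.000712) = 66.71 K/W
R_aerogel blanket = (1/0.2397 − 1/0.3797)/(4π×0.0143) = 8.56 K/W
R_total = 75.27 K/W
Q = ΔT/R_total = 197/75.27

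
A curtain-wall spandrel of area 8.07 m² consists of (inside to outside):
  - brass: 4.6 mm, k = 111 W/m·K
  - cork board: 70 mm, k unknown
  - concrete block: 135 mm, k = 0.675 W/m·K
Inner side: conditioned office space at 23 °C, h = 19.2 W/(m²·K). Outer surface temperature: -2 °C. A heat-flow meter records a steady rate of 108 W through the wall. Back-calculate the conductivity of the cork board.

k ≈ 0.0433 W/(m·K)

Model the wall as resistances in series:
R_inner film = 1/(h_i·A) = 1/(19.2×8.07) = 0.006454 K/W
R_brass = L/(kA) = 0.0046/(111×8.07) = 5.135×10^-6 K/W
R_concrete block = L/(kA) = 0.135/(0.675×8.07) = 0.02478 K/W
Sum of known resistances R_other = 0.03124 K/W
Total R = ΔT/Q = 25/108 = 0.2315 K/W
R_cork board = R_total − R_other = 0.2002 K/W
k = L/(R·A) = 0.07/(0.2002×8.07)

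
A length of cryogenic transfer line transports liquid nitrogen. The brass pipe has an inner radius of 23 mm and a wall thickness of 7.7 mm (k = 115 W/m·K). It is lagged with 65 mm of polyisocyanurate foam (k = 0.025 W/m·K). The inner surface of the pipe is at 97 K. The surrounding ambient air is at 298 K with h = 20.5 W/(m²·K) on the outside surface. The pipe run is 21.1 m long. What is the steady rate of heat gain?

Q ≈ 579 W

For a radial system each layer contributes R = ln(r_out/r_in)/(2πkL); films add R = 1/(hA).
R_brass pipe wall = ln(30.7/23)/(2π×115×21.1) = 1.894×10^-5 K/W
R_polyisocyanurate foam = ln(95.7/30.7)/(2π×0.025×21.1) = 0.343 K/W
R_outer film = 1/(h_o·2πr_oL) = 1/(20.5×2π×0.0957×21.1) = 0.003845 K/W
R_total = 0.3469 K/W
Q = ΔT/R_total = 201/0.3469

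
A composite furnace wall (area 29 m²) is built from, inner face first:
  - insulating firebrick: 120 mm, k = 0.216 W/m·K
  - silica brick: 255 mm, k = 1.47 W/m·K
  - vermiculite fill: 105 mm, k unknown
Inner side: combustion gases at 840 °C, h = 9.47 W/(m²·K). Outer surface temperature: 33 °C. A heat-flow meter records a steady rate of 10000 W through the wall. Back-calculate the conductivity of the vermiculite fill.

k ≈ 0.0697 W/(m·K)

Model the wall as resistances in series:
R_inner film = 1/(h_i·A) = 1/(9.47×29) = 0.003641 K/W
R_insulating firebrick = L/(kA) = 0.12/(0.216×29) = 0.01916 K/W
R_silica brick = L/(kA) = 0.255/(1.47×29) = 0.005982 K/W
Sum of known resistances R_other = 0.02878 K/W
Total R = ΔT/Q = 807/10000 = 0.0807 K/W
R_vermiculite fill = R_total − R_other = 0.05192 K/W
k = L/(R·A) = 0.105/(0.05192×29)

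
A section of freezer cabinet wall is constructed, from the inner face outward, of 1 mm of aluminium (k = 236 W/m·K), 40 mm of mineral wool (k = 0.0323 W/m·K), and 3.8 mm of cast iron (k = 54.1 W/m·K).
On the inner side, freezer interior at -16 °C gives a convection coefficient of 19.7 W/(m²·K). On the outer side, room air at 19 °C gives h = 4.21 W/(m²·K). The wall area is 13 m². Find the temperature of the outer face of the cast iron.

Treating each layer as a thermal resistance in series:
R_inner film = 1/(h_i·A) = 1/(19.7×13) = 0.003905 K/W
R_aluminium = L/(kA) = 0.001/(236×13) = 3.259×10^-7 K/W
R_mineral wool = L/(kA) = 0.04/(0.0323×13) = 0.09526 K/W
R_cast iron = L/(kA) = 0.0038/(54.1×13) = 5.403×10^-6 K/W
R_outer film = 1/(h_o·A) = 1/(4.21×13) = 0.01827 K/W
R_total = 0.1174 K/W;  Q = ΔT/R_total = 35/0.1174 = 298 W
T_interface = T_inner + Q·ΣR(inner→interface) = -16 + 298×0.09917

T ≈ 13.6 °C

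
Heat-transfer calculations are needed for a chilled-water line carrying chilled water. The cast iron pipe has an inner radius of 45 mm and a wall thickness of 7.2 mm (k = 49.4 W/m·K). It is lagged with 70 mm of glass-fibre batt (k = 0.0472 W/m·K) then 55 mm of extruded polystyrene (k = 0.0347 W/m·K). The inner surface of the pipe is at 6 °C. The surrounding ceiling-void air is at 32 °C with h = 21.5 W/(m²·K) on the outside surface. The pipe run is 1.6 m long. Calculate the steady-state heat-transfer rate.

For a radial system each layer contributes R = ln(r_out/r_in)/(2πkL); films add R = 1/(hA).
R_cast iron pipe wall = ln(52.2/45)/(2π×49.4×1.6) = 2.989×10^-4 K/W
R_glass-fibre batt = ln(122.2/52.2)/(2π×0.0472×1.6) = 1.793 K/W
R_extruded polystyrene = ln(177.2/122.2)/(2π×0.0347×1.6) = 1.065 K/W
R_outer film = 1/(h_o·2πr_oL) = 1/(21.5×2π×0.1772×1.6) = 0.02611 K/W
R_total = 2.884 K/W
Q = ΔT/R_total = 26/2.884

Q ≈ 9.01 W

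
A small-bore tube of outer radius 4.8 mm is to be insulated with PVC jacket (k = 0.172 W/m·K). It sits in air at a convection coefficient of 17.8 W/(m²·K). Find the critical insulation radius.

r_cr ≈ 9.66 mm

For a cylinder r_cr = k/h = 0.172/17.8
r_cr = 9.66 mm; since the bare radius (4.8 mm) is below r_cr, adding a thin layer of insulation will *increase* heat loss.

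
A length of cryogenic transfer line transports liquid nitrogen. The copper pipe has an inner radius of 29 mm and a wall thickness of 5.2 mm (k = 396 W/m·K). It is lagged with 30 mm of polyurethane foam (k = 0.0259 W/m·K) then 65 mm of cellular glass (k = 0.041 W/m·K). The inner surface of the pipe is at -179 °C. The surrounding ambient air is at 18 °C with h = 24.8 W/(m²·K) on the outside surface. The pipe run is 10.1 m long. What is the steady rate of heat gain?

Q ≈ 300 W

Treating each annulus and film as a series resistance:
R_copper pipe wall = ln(34.2/29)/(2π×396×10.1) = 6.563×10^-6 K/W
R_polyurethane foam = ln(64.2/34.2)/(2π×0.0259×10.1) = 0.3832 K/W
R_cellular glass = ln(129.2/64.2)/(2π×0.041×10.1) = 0.2688 K/W
R_outer film = 1/(h_o·2πr_oL) = 1/(24.8×2π×0.1292×10.1) = 0.004918 K/W
R_total = 0.6569 K/W
Q = ΔT/R_total = 197/0.6569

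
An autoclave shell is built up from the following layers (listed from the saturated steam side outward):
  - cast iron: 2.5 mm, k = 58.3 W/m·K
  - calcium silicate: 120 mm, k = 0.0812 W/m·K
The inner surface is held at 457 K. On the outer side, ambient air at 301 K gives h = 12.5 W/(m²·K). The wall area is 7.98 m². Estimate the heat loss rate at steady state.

Model the wall as resistances in series:
R_cast iron = L/(kA) = 0.0025/(58.3×7.98) = 5.374×10^-6 K/W
R_calcium silicate = L/(kA) = 0.12/(0.0812×7.98) = 0.1852 K/W
R_outer film = 1/(h_o·A) = 1/(12.5×7.98) = 0.01003 K/W
R_total = 0.1952 K/W
Q = ΔT / R_total = 156 / 0.1952

Q ≈ 799 W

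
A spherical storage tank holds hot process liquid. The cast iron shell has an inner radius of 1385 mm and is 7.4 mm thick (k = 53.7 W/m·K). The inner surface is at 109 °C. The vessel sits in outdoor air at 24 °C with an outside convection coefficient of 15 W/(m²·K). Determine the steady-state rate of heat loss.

Q ≈ 31000 W

For a spherical shell R = (1/r₁ − 1/r₂)/(4πk); film R = 1/(h·4πr²). In series:
R_cast iron shell = (1/1.385 − 1/1.3924)/(4π×53.7) = 5.686×10^-6 K/W
R_outer film = 1/(h·4πr_o²) = 1/(15×4π×1.3924²) = 0.002736 K/W
R_total = 0.002742 K/W
Q = ΔT/R_total = 85/0.002742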